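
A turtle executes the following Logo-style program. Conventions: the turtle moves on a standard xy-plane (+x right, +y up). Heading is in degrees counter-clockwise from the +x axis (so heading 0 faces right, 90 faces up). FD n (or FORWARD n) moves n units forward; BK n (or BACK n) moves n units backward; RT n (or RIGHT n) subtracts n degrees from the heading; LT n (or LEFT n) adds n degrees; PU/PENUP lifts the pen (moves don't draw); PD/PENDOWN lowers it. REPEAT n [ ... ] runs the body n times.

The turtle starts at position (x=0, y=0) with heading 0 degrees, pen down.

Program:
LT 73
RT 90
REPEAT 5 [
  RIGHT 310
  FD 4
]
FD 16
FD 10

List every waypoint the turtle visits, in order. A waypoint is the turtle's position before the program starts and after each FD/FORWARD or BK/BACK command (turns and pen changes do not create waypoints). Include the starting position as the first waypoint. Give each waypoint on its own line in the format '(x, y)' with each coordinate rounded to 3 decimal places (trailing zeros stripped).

Executing turtle program step by step:
Start: pos=(0,0), heading=0, pen down
LT 73: heading 0 -> 73
RT 90: heading 73 -> 343
REPEAT 5 [
  -- iteration 1/5 --
  RT 310: heading 343 -> 33
  FD 4: (0,0) -> (3.355,2.179) [heading=33, draw]
  -- iteration 2/5 --
  RT 310: heading 33 -> 83
  FD 4: (3.355,2.179) -> (3.842,6.149) [heading=83, draw]
  -- iteration 3/5 --
  RT 310: heading 83 -> 133
  FD 4: (3.842,6.149) -> (1.114,9.074) [heading=133, draw]
  -- iteration 4/5 --
  RT 310: heading 133 -> 183
  FD 4: (1.114,9.074) -> (-2.88,8.865) [heading=183, draw]
  -- iteration 5/5 --
  RT 310: heading 183 -> 233
  FD 4: (-2.88,8.865) -> (-5.288,5.67) [heading=233, draw]
]
FD 16: (-5.288,5.67) -> (-14.917,-7.108) [heading=233, draw]
FD 10: (-14.917,-7.108) -> (-20.935,-15.094) [heading=233, draw]
Final: pos=(-20.935,-15.094), heading=233, 7 segment(s) drawn
Waypoints (8 total):
(0, 0)
(3.355, 2.179)
(3.842, 6.149)
(1.114, 9.074)
(-2.88, 8.865)
(-5.288, 5.67)
(-14.917, -7.108)
(-20.935, -15.094)

Answer: (0, 0)
(3.355, 2.179)
(3.842, 6.149)
(1.114, 9.074)
(-2.88, 8.865)
(-5.288, 5.67)
(-14.917, -7.108)
(-20.935, -15.094)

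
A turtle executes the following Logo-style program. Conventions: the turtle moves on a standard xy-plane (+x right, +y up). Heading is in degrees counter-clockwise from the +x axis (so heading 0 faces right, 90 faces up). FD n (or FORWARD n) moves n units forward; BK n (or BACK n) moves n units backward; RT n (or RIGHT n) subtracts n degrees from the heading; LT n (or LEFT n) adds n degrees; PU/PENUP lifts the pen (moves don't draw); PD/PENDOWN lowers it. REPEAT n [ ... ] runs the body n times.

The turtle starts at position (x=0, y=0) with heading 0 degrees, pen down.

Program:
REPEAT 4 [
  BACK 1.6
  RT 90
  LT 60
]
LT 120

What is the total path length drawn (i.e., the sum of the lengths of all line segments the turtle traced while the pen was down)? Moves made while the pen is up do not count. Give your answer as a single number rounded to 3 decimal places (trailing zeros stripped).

Executing turtle program step by step:
Start: pos=(0,0), heading=0, pen down
REPEAT 4 [
  -- iteration 1/4 --
  BK 1.6: (0,0) -> (-1.6,0) [heading=0, draw]
  RT 90: heading 0 -> 270
  LT 60: heading 270 -> 330
  -- iteration 2/4 --
  BK 1.6: (-1.6,0) -> (-2.986,0.8) [heading=330, draw]
  RT 90: heading 330 -> 240
  LT 60: heading 240 -> 300
  -- iteration 3/4 --
  BK 1.6: (-2.986,0.8) -> (-3.786,2.186) [heading=300, draw]
  RT 90: heading 300 -> 210
  LT 60: heading 210 -> 270
  -- iteration 4/4 --
  BK 1.6: (-3.786,2.186) -> (-3.786,3.786) [heading=270, draw]
  RT 90: heading 270 -> 180
  LT 60: heading 180 -> 240
]
LT 120: heading 240 -> 0
Final: pos=(-3.786,3.786), heading=0, 4 segment(s) drawn

Segment lengths:
  seg 1: (0,0) -> (-1.6,0), length = 1.6
  seg 2: (-1.6,0) -> (-2.986,0.8), length = 1.6
  seg 3: (-2.986,0.8) -> (-3.786,2.186), length = 1.6
  seg 4: (-3.786,2.186) -> (-3.786,3.786), length = 1.6
Total = 6.4

Answer: 6.4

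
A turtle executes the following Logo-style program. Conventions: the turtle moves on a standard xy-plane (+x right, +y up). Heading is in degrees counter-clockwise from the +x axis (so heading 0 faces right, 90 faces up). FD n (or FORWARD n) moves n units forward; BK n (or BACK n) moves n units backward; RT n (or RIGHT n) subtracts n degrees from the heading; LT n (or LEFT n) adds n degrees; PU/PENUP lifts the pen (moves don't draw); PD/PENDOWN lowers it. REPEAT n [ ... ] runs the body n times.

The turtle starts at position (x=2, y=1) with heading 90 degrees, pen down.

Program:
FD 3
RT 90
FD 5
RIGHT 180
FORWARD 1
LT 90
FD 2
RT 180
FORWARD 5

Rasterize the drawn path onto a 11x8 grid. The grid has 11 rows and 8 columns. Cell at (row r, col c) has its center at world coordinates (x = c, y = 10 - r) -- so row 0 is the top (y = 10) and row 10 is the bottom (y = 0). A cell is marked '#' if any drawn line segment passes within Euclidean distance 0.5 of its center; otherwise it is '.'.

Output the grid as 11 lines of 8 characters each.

Answer: ........
........
........
......#.
......#.
......#.
..######
..#...#.
..#...#.
..#.....
........

Derivation:
Segment 0: (2,1) -> (2,4)
Segment 1: (2,4) -> (7,4)
Segment 2: (7,4) -> (6,4)
Segment 3: (6,4) -> (6,2)
Segment 4: (6,2) -> (6,7)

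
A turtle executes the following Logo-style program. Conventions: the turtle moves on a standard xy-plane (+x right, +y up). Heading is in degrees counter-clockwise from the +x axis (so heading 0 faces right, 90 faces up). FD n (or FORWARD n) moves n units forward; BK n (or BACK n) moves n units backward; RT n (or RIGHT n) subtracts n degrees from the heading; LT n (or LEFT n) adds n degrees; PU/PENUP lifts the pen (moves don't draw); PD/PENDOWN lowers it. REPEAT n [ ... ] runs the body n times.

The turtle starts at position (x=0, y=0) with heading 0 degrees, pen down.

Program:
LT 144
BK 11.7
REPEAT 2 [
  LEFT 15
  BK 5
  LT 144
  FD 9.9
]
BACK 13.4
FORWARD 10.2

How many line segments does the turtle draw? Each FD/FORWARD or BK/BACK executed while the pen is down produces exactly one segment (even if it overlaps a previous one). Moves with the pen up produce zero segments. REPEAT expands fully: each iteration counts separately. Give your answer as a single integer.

Answer: 7

Derivation:
Executing turtle program step by step:
Start: pos=(0,0), heading=0, pen down
LT 144: heading 0 -> 144
BK 11.7: (0,0) -> (9.465,-6.877) [heading=144, draw]
REPEAT 2 [
  -- iteration 1/2 --
  LT 15: heading 144 -> 159
  BK 5: (9.465,-6.877) -> (14.133,-8.669) [heading=159, draw]
  LT 144: heading 159 -> 303
  FD 9.9: (14.133,-8.669) -> (19.525,-16.972) [heading=303, draw]
  -- iteration 2/2 --
  LT 15: heading 303 -> 318
  BK 5: (19.525,-16.972) -> (15.81,-13.626) [heading=318, draw]
  LT 144: heading 318 -> 102
  FD 9.9: (15.81,-13.626) -> (13.751,-3.942) [heading=102, draw]
]
BK 13.4: (13.751,-3.942) -> (16.537,-17.05) [heading=102, draw]
FD 10.2: (16.537,-17.05) -> (14.417,-7.073) [heading=102, draw]
Final: pos=(14.417,-7.073), heading=102, 7 segment(s) drawn
Segments drawn: 7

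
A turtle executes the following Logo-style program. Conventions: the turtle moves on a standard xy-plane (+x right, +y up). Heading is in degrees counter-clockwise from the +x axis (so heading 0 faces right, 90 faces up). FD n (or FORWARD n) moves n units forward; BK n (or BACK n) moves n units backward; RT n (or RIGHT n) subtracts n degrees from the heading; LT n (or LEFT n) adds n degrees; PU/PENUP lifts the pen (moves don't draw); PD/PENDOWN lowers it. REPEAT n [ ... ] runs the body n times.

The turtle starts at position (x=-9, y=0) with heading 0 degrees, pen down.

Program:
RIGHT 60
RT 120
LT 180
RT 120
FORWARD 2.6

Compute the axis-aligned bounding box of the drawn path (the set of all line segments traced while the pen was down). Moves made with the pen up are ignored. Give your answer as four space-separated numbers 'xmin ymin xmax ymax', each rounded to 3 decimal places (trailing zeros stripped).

Answer: -10.3 -2.252 -9 0

Derivation:
Executing turtle program step by step:
Start: pos=(-9,0), heading=0, pen down
RT 60: heading 0 -> 300
RT 120: heading 300 -> 180
LT 180: heading 180 -> 0
RT 120: heading 0 -> 240
FD 2.6: (-9,0) -> (-10.3,-2.252) [heading=240, draw]
Final: pos=(-10.3,-2.252), heading=240, 1 segment(s) drawn

Segment endpoints: x in {-10.3, -9}, y in {-2.252, 0}
xmin=-10.3, ymin=-2.252, xmax=-9, ymax=0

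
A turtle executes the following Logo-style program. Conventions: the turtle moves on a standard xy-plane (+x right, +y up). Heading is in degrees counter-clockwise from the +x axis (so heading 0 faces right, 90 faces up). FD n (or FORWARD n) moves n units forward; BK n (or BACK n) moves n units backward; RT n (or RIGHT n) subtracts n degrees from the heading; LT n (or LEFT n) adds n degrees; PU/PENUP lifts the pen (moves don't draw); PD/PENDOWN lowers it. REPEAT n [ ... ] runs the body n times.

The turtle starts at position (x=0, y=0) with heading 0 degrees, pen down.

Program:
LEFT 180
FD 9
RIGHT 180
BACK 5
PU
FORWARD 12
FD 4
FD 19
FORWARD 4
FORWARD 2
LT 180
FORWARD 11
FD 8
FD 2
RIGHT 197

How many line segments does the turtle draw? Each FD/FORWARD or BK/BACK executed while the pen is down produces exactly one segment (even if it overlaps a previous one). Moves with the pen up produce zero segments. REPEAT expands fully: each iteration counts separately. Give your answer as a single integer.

Answer: 2

Derivation:
Executing turtle program step by step:
Start: pos=(0,0), heading=0, pen down
LT 180: heading 0 -> 180
FD 9: (0,0) -> (-9,0) [heading=180, draw]
RT 180: heading 180 -> 0
BK 5: (-9,0) -> (-14,0) [heading=0, draw]
PU: pen up
FD 12: (-14,0) -> (-2,0) [heading=0, move]
FD 4: (-2,0) -> (2,0) [heading=0, move]
FD 19: (2,0) -> (21,0) [heading=0, move]
FD 4: (21,0) -> (25,0) [heading=0, move]
FD 2: (25,0) -> (27,0) [heading=0, move]
LT 180: heading 0 -> 180
FD 11: (27,0) -> (16,0) [heading=180, move]
FD 8: (16,0) -> (8,0) [heading=180, move]
FD 2: (8,0) -> (6,0) [heading=180, move]
RT 197: heading 180 -> 343
Final: pos=(6,0), heading=343, 2 segment(s) drawn
Segments drawn: 2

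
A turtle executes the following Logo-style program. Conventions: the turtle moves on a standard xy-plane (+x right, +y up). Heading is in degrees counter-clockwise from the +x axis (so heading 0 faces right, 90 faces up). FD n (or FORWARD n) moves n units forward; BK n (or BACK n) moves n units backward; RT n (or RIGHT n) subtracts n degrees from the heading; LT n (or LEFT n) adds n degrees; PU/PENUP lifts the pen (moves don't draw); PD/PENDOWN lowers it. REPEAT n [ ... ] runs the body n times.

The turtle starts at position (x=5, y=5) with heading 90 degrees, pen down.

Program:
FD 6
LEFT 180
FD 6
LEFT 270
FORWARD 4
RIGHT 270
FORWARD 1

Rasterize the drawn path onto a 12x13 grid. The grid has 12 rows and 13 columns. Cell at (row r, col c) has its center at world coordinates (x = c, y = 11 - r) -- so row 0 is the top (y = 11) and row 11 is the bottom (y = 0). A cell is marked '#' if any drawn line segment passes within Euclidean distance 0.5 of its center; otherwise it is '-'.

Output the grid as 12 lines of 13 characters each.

Segment 0: (5,5) -> (5,11)
Segment 1: (5,11) -> (5,5)
Segment 2: (5,5) -> (1,5)
Segment 3: (1,5) -> (1,4)

Answer: -----#-------
-----#-------
-----#-------
-----#-------
-----#-------
-----#-------
-#####-------
-#-----------
-------------
-------------
-------------
-------------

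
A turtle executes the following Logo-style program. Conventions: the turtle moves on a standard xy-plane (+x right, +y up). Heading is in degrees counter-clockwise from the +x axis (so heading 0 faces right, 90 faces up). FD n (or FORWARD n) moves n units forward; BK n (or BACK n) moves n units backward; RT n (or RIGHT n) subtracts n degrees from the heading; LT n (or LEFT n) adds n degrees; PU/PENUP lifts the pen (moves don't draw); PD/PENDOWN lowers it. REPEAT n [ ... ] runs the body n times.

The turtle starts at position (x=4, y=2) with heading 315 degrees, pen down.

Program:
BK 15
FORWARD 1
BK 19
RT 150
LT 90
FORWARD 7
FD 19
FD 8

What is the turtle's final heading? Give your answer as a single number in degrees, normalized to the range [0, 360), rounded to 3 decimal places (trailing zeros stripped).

Answer: 255

Derivation:
Executing turtle program step by step:
Start: pos=(4,2), heading=315, pen down
BK 15: (4,2) -> (-6.607,12.607) [heading=315, draw]
FD 1: (-6.607,12.607) -> (-5.899,11.899) [heading=315, draw]
BK 19: (-5.899,11.899) -> (-19.335,25.335) [heading=315, draw]
RT 150: heading 315 -> 165
LT 90: heading 165 -> 255
FD 7: (-19.335,25.335) -> (-21.146,18.573) [heading=255, draw]
FD 19: (-21.146,18.573) -> (-26.064,0.22) [heading=255, draw]
FD 8: (-26.064,0.22) -> (-28.134,-7.507) [heading=255, draw]
Final: pos=(-28.134,-7.507), heading=255, 6 segment(s) drawn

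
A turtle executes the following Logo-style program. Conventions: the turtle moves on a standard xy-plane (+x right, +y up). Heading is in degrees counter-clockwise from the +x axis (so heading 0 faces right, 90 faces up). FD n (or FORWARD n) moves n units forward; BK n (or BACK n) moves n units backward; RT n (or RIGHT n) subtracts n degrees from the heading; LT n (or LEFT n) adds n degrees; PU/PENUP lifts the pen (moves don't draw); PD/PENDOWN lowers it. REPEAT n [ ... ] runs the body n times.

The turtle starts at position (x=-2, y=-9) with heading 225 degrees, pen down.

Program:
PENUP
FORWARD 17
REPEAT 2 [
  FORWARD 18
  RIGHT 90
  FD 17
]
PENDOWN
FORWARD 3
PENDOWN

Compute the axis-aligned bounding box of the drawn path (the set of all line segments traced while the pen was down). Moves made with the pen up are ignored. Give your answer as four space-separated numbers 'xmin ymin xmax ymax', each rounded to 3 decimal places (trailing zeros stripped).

Executing turtle program step by step:
Start: pos=(-2,-9), heading=225, pen down
PU: pen up
FD 17: (-2,-9) -> (-14.021,-21.021) [heading=225, move]
REPEAT 2 [
  -- iteration 1/2 --
  FD 18: (-14.021,-21.021) -> (-26.749,-33.749) [heading=225, move]
  RT 90: heading 225 -> 135
  FD 17: (-26.749,-33.749) -> (-38.77,-21.728) [heading=135, move]
  -- iteration 2/2 --
  FD 18: (-38.77,-21.728) -> (-51.497,-9) [heading=135, move]
  RT 90: heading 135 -> 45
  FD 17: (-51.497,-9) -> (-39.477,3.021) [heading=45, move]
]
PD: pen down
FD 3: (-39.477,3.021) -> (-37.355,5.142) [heading=45, draw]
PD: pen down
Final: pos=(-37.355,5.142), heading=45, 1 segment(s) drawn

Segment endpoints: x in {-39.477, -37.355}, y in {3.021, 5.142}
xmin=-39.477, ymin=3.021, xmax=-37.355, ymax=5.142

Answer: -39.477 3.021 -37.355 5.142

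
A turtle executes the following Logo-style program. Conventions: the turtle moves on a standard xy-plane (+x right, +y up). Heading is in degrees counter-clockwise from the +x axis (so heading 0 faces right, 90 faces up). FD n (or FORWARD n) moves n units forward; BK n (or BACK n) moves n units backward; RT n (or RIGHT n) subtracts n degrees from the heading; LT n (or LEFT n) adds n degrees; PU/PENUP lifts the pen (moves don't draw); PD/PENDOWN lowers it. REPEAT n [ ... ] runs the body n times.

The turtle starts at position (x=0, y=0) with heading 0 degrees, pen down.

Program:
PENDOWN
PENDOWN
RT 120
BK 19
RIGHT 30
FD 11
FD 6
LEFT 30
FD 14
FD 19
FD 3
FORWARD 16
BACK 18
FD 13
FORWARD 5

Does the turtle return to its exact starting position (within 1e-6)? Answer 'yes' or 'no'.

Answer: no

Derivation:
Executing turtle program step by step:
Start: pos=(0,0), heading=0, pen down
PD: pen down
PD: pen down
RT 120: heading 0 -> 240
BK 19: (0,0) -> (9.5,16.454) [heading=240, draw]
RT 30: heading 240 -> 210
FD 11: (9.5,16.454) -> (-0.026,10.954) [heading=210, draw]
FD 6: (-0.026,10.954) -> (-5.222,7.954) [heading=210, draw]
LT 30: heading 210 -> 240
FD 14: (-5.222,7.954) -> (-12.222,-4.17) [heading=240, draw]
FD 19: (-12.222,-4.17) -> (-21.722,-20.624) [heading=240, draw]
FD 3: (-21.722,-20.624) -> (-23.222,-23.222) [heading=240, draw]
FD 16: (-23.222,-23.222) -> (-31.222,-37.079) [heading=240, draw]
BK 18: (-31.222,-37.079) -> (-22.222,-21.49) [heading=240, draw]
FD 13: (-22.222,-21.49) -> (-28.722,-32.749) [heading=240, draw]
FD 5: (-28.722,-32.749) -> (-31.222,-37.079) [heading=240, draw]
Final: pos=(-31.222,-37.079), heading=240, 10 segment(s) drawn

Start position: (0, 0)
Final position: (-31.222, -37.079)
Distance = 48.474; >= 1e-6 -> NOT closed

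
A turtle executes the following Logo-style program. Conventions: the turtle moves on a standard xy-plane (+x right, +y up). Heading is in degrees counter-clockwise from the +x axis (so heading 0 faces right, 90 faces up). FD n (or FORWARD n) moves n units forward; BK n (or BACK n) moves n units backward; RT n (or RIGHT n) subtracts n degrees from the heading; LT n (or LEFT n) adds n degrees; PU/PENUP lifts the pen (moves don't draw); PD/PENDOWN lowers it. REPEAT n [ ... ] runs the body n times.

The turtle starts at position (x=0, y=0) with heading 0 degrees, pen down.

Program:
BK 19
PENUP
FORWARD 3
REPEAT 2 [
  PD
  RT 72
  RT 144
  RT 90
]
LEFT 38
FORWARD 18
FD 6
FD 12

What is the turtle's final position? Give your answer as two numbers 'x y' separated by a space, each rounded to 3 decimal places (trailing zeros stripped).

Answer: -45.845 20.131

Derivation:
Executing turtle program step by step:
Start: pos=(0,0), heading=0, pen down
BK 19: (0,0) -> (-19,0) [heading=0, draw]
PU: pen up
FD 3: (-19,0) -> (-16,0) [heading=0, move]
REPEAT 2 [
  -- iteration 1/2 --
  PD: pen down
  RT 72: heading 0 -> 288
  RT 144: heading 288 -> 144
  RT 90: heading 144 -> 54
  -- iteration 2/2 --
  PD: pen down
  RT 72: heading 54 -> 342
  RT 144: heading 342 -> 198
  RT 90: heading 198 -> 108
]
LT 38: heading 108 -> 146
FD 18: (-16,0) -> (-30.923,10.065) [heading=146, draw]
FD 6: (-30.923,10.065) -> (-35.897,13.421) [heading=146, draw]
FD 12: (-35.897,13.421) -> (-45.845,20.131) [heading=146, draw]
Final: pos=(-45.845,20.131), heading=146, 4 segment(s) drawn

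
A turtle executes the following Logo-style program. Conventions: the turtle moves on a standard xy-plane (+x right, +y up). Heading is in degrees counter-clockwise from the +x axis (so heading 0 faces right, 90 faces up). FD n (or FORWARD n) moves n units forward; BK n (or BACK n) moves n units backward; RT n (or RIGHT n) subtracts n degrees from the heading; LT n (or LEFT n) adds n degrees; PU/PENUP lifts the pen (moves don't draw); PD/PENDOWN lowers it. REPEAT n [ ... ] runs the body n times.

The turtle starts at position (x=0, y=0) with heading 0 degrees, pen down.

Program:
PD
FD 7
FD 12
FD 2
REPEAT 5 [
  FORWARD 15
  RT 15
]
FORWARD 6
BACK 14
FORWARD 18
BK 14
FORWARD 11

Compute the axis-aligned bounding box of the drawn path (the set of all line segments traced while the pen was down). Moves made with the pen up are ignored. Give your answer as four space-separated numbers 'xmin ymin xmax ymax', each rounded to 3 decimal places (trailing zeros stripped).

Executing turtle program step by step:
Start: pos=(0,0), heading=0, pen down
PD: pen down
FD 7: (0,0) -> (7,0) [heading=0, draw]
FD 12: (7,0) -> (19,0) [heading=0, draw]
FD 2: (19,0) -> (21,0) [heading=0, draw]
REPEAT 5 [
  -- iteration 1/5 --
  FD 15: (21,0) -> (36,0) [heading=0, draw]
  RT 15: heading 0 -> 345
  -- iteration 2/5 --
  FD 15: (36,0) -> (50.489,-3.882) [heading=345, draw]
  RT 15: heading 345 -> 330
  -- iteration 3/5 --
  FD 15: (50.489,-3.882) -> (63.479,-11.382) [heading=330, draw]
  RT 15: heading 330 -> 315
  -- iteration 4/5 --
  FD 15: (63.479,-11.382) -> (74.086,-21.989) [heading=315, draw]
  RT 15: heading 315 -> 300
  -- iteration 5/5 --
  FD 15: (74.086,-21.989) -> (81.586,-34.979) [heading=300, draw]
  RT 15: heading 300 -> 285
]
FD 6: (81.586,-34.979) -> (83.139,-40.775) [heading=285, draw]
BK 14: (83.139,-40.775) -> (79.515,-27.252) [heading=285, draw]
FD 18: (79.515,-27.252) -> (84.174,-44.639) [heading=285, draw]
BK 14: (84.174,-44.639) -> (80.551,-31.116) [heading=285, draw]
FD 11: (80.551,-31.116) -> (83.398,-41.741) [heading=285, draw]
Final: pos=(83.398,-41.741), heading=285, 13 segment(s) drawn

Segment endpoints: x in {0, 7, 19, 21, 36, 50.489, 63.479, 74.086, 79.515, 80.551, 81.586, 83.139, 83.398, 84.174}, y in {-44.639, -41.741, -40.775, -34.979, -31.116, -27.252, -21.989, -11.382, -3.882, 0}
xmin=0, ymin=-44.639, xmax=84.174, ymax=0

Answer: 0 -44.639 84.174 0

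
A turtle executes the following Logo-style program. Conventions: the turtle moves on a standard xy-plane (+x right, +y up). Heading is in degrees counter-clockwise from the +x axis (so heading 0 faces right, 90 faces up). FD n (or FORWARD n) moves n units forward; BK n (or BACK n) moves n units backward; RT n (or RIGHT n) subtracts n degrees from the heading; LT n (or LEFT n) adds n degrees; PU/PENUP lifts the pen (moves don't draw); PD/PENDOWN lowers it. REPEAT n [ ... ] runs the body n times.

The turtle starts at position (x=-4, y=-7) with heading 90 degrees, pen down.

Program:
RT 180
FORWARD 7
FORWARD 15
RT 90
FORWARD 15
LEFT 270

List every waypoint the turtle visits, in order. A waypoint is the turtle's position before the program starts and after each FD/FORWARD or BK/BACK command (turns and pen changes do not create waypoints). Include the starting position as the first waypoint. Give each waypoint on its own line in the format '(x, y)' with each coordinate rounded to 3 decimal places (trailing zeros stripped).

Answer: (-4, -7)
(-4, -14)
(-4, -29)
(-19, -29)

Derivation:
Executing turtle program step by step:
Start: pos=(-4,-7), heading=90, pen down
RT 180: heading 90 -> 270
FD 7: (-4,-7) -> (-4,-14) [heading=270, draw]
FD 15: (-4,-14) -> (-4,-29) [heading=270, draw]
RT 90: heading 270 -> 180
FD 15: (-4,-29) -> (-19,-29) [heading=180, draw]
LT 270: heading 180 -> 90
Final: pos=(-19,-29), heading=90, 3 segment(s) drawn
Waypoints (4 total):
(-4, -7)
(-4, -14)
(-4, -29)
(-19, -29)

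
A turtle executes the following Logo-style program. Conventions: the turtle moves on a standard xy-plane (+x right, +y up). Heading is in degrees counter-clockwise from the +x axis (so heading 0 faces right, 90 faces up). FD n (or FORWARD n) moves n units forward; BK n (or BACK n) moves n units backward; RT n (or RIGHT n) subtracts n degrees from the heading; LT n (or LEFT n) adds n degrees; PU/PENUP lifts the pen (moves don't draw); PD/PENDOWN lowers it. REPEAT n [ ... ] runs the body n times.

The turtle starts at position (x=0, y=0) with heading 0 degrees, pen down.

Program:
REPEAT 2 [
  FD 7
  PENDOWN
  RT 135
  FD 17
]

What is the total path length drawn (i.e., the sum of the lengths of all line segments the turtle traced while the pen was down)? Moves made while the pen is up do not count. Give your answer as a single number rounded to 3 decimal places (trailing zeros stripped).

Answer: 48

Derivation:
Executing turtle program step by step:
Start: pos=(0,0), heading=0, pen down
REPEAT 2 [
  -- iteration 1/2 --
  FD 7: (0,0) -> (7,0) [heading=0, draw]
  PD: pen down
  RT 135: heading 0 -> 225
  FD 17: (7,0) -> (-5.021,-12.021) [heading=225, draw]
  -- iteration 2/2 --
  FD 7: (-5.021,-12.021) -> (-9.971,-16.971) [heading=225, draw]
  PD: pen down
  RT 135: heading 225 -> 90
  FD 17: (-9.971,-16.971) -> (-9.971,0.029) [heading=90, draw]
]
Final: pos=(-9.971,0.029), heading=90, 4 segment(s) drawn

Segment lengths:
  seg 1: (0,0) -> (7,0), length = 7
  seg 2: (7,0) -> (-5.021,-12.021), length = 17
  seg 3: (-5.021,-12.021) -> (-9.971,-16.971), length = 7
  seg 4: (-9.971,-16.971) -> (-9.971,0.029), length = 17
Total = 48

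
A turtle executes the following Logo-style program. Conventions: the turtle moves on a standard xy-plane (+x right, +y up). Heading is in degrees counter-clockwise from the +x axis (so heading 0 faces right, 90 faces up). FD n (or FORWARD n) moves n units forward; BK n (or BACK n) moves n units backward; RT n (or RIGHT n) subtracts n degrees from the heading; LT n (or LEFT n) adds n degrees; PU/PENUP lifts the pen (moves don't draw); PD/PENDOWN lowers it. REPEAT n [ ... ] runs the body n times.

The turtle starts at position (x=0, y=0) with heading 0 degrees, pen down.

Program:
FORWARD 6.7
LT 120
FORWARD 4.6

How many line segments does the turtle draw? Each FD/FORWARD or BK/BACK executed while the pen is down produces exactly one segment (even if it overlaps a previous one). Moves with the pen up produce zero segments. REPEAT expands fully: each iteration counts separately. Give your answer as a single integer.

Executing turtle program step by step:
Start: pos=(0,0), heading=0, pen down
FD 6.7: (0,0) -> (6.7,0) [heading=0, draw]
LT 120: heading 0 -> 120
FD 4.6: (6.7,0) -> (4.4,3.984) [heading=120, draw]
Final: pos=(4.4,3.984), heading=120, 2 segment(s) drawn
Segments drawn: 2

Answer: 2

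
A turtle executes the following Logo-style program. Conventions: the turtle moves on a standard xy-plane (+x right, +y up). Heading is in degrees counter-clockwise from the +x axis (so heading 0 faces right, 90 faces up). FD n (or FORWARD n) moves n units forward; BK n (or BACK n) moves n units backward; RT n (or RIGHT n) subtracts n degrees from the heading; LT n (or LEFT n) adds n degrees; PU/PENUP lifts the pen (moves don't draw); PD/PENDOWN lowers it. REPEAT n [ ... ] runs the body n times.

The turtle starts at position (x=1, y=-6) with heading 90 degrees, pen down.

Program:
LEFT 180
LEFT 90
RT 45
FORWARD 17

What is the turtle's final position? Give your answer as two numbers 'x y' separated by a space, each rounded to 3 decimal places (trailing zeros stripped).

Answer: 13.021 -18.021

Derivation:
Executing turtle program step by step:
Start: pos=(1,-6), heading=90, pen down
LT 180: heading 90 -> 270
LT 90: heading 270 -> 0
RT 45: heading 0 -> 315
FD 17: (1,-6) -> (13.021,-18.021) [heading=315, draw]
Final: pos=(13.021,-18.021), heading=315, 1 segment(s) drawn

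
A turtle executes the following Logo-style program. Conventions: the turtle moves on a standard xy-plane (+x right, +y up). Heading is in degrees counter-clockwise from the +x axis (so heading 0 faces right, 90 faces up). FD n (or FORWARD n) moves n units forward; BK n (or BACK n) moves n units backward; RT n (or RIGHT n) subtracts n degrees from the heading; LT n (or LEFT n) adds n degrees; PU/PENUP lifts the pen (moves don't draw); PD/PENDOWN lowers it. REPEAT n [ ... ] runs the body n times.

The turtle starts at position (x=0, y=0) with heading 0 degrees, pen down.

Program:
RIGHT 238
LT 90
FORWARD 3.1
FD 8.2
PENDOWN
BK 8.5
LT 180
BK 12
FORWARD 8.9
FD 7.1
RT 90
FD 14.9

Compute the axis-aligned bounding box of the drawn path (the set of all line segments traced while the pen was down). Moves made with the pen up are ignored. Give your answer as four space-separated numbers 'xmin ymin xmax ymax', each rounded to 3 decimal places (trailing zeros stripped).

Answer: -12.551 -12 8.913 0.636

Derivation:
Executing turtle program step by step:
Start: pos=(0,0), heading=0, pen down
RT 238: heading 0 -> 122
LT 90: heading 122 -> 212
FD 3.1: (0,0) -> (-2.629,-1.643) [heading=212, draw]
FD 8.2: (-2.629,-1.643) -> (-9.583,-5.988) [heading=212, draw]
PD: pen down
BK 8.5: (-9.583,-5.988) -> (-2.375,-1.484) [heading=212, draw]
LT 180: heading 212 -> 32
BK 12: (-2.375,-1.484) -> (-12.551,-7.843) [heading=32, draw]
FD 8.9: (-12.551,-7.843) -> (-5.003,-3.127) [heading=32, draw]
FD 7.1: (-5.003,-3.127) -> (1.018,0.636) [heading=32, draw]
RT 90: heading 32 -> 302
FD 14.9: (1.018,0.636) -> (8.913,-12) [heading=302, draw]
Final: pos=(8.913,-12), heading=302, 7 segment(s) drawn

Segment endpoints: x in {-12.551, -9.583, -5.003, -2.629, -2.375, 0, 1.018, 8.913}, y in {-12, -7.843, -5.988, -3.127, -1.643, -1.484, 0, 0.636}
xmin=-12.551, ymin=-12, xmax=8.913, ymax=0.636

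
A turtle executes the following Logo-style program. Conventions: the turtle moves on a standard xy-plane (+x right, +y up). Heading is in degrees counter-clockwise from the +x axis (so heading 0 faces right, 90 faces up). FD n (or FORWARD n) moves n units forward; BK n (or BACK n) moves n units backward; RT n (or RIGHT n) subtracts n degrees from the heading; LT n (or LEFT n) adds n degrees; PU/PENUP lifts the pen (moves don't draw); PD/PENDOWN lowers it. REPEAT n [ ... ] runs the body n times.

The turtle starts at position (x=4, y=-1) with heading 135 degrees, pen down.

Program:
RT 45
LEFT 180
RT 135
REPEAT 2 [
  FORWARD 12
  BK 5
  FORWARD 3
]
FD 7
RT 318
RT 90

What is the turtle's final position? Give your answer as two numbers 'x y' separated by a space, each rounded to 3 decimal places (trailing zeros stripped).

Executing turtle program step by step:
Start: pos=(4,-1), heading=135, pen down
RT 45: heading 135 -> 90
LT 180: heading 90 -> 270
RT 135: heading 270 -> 135
REPEAT 2 [
  -- iteration 1/2 --
  FD 12: (4,-1) -> (-4.485,7.485) [heading=135, draw]
  BK 5: (-4.485,7.485) -> (-0.95,3.95) [heading=135, draw]
  FD 3: (-0.95,3.95) -> (-3.071,6.071) [heading=135, draw]
  -- iteration 2/2 --
  FD 12: (-3.071,6.071) -> (-11.556,14.556) [heading=135, draw]
  BK 5: (-11.556,14.556) -> (-8.021,11.021) [heading=135, draw]
  FD 3: (-8.021,11.021) -> (-10.142,13.142) [heading=135, draw]
]
FD 7: (-10.142,13.142) -> (-15.092,18.092) [heading=135, draw]
RT 318: heading 135 -> 177
RT 90: heading 177 -> 87
Final: pos=(-15.092,18.092), heading=87, 7 segment(s) drawn

Answer: -15.092 18.092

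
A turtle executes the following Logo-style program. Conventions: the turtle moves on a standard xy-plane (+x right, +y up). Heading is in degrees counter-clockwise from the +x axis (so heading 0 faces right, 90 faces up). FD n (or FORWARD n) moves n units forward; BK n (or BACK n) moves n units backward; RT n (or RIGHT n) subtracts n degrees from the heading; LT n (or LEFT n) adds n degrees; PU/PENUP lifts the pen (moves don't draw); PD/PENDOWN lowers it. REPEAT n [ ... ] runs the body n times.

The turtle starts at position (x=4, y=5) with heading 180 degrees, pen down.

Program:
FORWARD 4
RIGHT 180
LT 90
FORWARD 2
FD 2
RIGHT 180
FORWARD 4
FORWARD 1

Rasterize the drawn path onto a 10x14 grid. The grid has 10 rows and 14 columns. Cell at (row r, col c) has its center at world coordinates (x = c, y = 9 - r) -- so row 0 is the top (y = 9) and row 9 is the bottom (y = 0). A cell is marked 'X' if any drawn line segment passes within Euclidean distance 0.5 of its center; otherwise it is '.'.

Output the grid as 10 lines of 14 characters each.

Answer: X.............
X.............
X.............
X.............
XXXXX.........
X.............
..............
..............
..............
..............

Derivation:
Segment 0: (4,5) -> (0,5)
Segment 1: (0,5) -> (0,7)
Segment 2: (0,7) -> (0,9)
Segment 3: (0,9) -> (0,5)
Segment 4: (0,5) -> (0,4)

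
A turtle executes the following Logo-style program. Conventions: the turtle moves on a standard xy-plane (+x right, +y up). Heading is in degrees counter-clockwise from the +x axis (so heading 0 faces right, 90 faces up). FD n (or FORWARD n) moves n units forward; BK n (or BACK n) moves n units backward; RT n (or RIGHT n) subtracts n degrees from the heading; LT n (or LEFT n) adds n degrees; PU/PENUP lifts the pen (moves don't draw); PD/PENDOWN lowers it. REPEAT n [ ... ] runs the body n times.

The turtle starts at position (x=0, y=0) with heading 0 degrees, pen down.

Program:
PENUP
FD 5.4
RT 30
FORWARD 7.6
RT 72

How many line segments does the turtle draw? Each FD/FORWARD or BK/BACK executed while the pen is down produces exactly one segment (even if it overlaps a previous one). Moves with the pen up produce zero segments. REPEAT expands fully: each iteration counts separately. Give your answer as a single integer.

Executing turtle program step by step:
Start: pos=(0,0), heading=0, pen down
PU: pen up
FD 5.4: (0,0) -> (5.4,0) [heading=0, move]
RT 30: heading 0 -> 330
FD 7.6: (5.4,0) -> (11.982,-3.8) [heading=330, move]
RT 72: heading 330 -> 258
Final: pos=(11.982,-3.8), heading=258, 0 segment(s) drawn
Segments drawn: 0

Answer: 0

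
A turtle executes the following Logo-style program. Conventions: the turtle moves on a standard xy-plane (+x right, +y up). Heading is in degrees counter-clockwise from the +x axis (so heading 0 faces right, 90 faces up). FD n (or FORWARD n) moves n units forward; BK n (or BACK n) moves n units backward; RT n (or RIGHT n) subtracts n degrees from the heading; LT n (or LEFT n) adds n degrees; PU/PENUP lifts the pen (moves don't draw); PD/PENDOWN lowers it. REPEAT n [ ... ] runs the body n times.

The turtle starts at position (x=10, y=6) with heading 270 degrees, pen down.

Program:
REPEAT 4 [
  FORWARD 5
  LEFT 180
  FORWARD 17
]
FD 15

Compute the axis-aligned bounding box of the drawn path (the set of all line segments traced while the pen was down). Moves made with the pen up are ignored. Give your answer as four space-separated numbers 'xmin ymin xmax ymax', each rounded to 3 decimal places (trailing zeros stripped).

Answer: 10 -9 10 23

Derivation:
Executing turtle program step by step:
Start: pos=(10,6), heading=270, pen down
REPEAT 4 [
  -- iteration 1/4 --
  FD 5: (10,6) -> (10,1) [heading=270, draw]
  LT 180: heading 270 -> 90
  FD 17: (10,1) -> (10,18) [heading=90, draw]
  -- iteration 2/4 --
  FD 5: (10,18) -> (10,23) [heading=90, draw]
  LT 180: heading 90 -> 270
  FD 17: (10,23) -> (10,6) [heading=270, draw]
  -- iteration 3/4 --
  FD 5: (10,6) -> (10,1) [heading=270, draw]
  LT 180: heading 270 -> 90
  FD 17: (10,1) -> (10,18) [heading=90, draw]
  -- iteration 4/4 --
  FD 5: (10,18) -> (10,23) [heading=90, draw]
  LT 180: heading 90 -> 270
  FD 17: (10,23) -> (10,6) [heading=270, draw]
]
FD 15: (10,6) -> (10,-9) [heading=270, draw]
Final: pos=(10,-9), heading=270, 9 segment(s) drawn

Segment endpoints: x in {10, 10, 10, 10, 10, 10, 10, 10}, y in {-9, 1, 6, 18, 23}
xmin=10, ymin=-9, xmax=10, ymax=23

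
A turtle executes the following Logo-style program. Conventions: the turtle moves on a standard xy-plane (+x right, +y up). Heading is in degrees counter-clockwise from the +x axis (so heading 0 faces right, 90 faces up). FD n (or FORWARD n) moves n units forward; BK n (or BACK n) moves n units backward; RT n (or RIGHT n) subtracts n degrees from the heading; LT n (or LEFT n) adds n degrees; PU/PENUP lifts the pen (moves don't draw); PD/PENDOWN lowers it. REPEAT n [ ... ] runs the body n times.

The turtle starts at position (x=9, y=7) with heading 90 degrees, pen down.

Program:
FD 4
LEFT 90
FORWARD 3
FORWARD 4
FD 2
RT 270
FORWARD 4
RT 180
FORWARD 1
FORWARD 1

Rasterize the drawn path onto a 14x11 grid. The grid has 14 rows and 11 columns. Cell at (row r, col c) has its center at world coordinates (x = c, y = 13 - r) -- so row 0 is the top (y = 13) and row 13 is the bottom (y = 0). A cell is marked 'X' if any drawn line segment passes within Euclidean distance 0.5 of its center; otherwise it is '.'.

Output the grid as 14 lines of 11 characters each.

Segment 0: (9,7) -> (9,11)
Segment 1: (9,11) -> (6,11)
Segment 2: (6,11) -> (2,11)
Segment 3: (2,11) -> (0,11)
Segment 4: (0,11) -> (0,7)
Segment 5: (0,7) -> (0,8)
Segment 6: (0,8) -> (-0,9)

Answer: ...........
...........
XXXXXXXXXX.
X........X.
X........X.
X........X.
X........X.
...........
...........
...........
...........
...........
...........
...........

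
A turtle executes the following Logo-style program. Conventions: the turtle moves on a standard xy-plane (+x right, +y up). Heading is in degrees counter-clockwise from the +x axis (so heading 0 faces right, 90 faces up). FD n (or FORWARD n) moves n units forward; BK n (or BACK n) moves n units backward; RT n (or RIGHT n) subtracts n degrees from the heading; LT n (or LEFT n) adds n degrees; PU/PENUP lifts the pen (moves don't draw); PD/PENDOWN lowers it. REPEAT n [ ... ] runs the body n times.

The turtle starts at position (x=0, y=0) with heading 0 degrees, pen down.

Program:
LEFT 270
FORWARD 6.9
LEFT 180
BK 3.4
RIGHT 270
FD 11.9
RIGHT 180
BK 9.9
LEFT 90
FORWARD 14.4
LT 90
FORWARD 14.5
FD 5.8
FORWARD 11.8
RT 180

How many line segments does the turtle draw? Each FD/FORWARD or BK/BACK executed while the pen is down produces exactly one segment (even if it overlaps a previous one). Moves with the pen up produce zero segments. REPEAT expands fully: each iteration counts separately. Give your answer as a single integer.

Executing turtle program step by step:
Start: pos=(0,0), heading=0, pen down
LT 270: heading 0 -> 270
FD 6.9: (0,0) -> (0,-6.9) [heading=270, draw]
LT 180: heading 270 -> 90
BK 3.4: (0,-6.9) -> (0,-10.3) [heading=90, draw]
RT 270: heading 90 -> 180
FD 11.9: (0,-10.3) -> (-11.9,-10.3) [heading=180, draw]
RT 180: heading 180 -> 0
BK 9.9: (-11.9,-10.3) -> (-21.8,-10.3) [heading=0, draw]
LT 90: heading 0 -> 90
FD 14.4: (-21.8,-10.3) -> (-21.8,4.1) [heading=90, draw]
LT 90: heading 90 -> 180
FD 14.5: (-21.8,4.1) -> (-36.3,4.1) [heading=180, draw]
FD 5.8: (-36.3,4.1) -> (-42.1,4.1) [heading=180, draw]
FD 11.8: (-42.1,4.1) -> (-53.9,4.1) [heading=180, draw]
RT 180: heading 180 -> 0
Final: pos=(-53.9,4.1), heading=0, 8 segment(s) drawn
Segments drawn: 8

Answer: 8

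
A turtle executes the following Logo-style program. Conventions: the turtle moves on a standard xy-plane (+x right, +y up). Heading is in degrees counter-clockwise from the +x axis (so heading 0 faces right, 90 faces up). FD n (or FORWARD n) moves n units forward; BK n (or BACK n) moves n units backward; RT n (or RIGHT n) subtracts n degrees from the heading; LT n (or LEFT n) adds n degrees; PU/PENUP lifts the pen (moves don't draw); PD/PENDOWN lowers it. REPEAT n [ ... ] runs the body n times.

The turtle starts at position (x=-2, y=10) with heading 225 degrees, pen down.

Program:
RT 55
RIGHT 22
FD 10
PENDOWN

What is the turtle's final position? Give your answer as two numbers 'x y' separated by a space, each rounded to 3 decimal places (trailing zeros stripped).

Answer: -10.48 15.299

Derivation:
Executing turtle program step by step:
Start: pos=(-2,10), heading=225, pen down
RT 55: heading 225 -> 170
RT 22: heading 170 -> 148
FD 10: (-2,10) -> (-10.48,15.299) [heading=148, draw]
PD: pen down
Final: pos=(-10.48,15.299), heading=148, 1 segment(s) drawn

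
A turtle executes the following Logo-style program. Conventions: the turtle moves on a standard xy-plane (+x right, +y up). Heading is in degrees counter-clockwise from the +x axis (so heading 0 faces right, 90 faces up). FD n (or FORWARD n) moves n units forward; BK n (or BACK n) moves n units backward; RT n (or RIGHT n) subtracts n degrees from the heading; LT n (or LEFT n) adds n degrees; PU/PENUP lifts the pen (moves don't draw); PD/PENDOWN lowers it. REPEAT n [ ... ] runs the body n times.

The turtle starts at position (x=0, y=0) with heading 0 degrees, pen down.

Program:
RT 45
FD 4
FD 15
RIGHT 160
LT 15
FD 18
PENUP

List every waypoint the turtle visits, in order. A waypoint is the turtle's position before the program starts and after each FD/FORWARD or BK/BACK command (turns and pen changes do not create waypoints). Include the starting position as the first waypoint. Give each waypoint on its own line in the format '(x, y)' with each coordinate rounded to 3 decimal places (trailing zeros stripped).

Executing turtle program step by step:
Start: pos=(0,0), heading=0, pen down
RT 45: heading 0 -> 315
FD 4: (0,0) -> (2.828,-2.828) [heading=315, draw]
FD 15: (2.828,-2.828) -> (13.435,-13.435) [heading=315, draw]
RT 160: heading 315 -> 155
LT 15: heading 155 -> 170
FD 18: (13.435,-13.435) -> (-4.292,-10.309) [heading=170, draw]
PU: pen up
Final: pos=(-4.292,-10.309), heading=170, 3 segment(s) drawn
Waypoints (4 total):
(0, 0)
(2.828, -2.828)
(13.435, -13.435)
(-4.292, -10.309)

Answer: (0, 0)
(2.828, -2.828)
(13.435, -13.435)
(-4.292, -10.309)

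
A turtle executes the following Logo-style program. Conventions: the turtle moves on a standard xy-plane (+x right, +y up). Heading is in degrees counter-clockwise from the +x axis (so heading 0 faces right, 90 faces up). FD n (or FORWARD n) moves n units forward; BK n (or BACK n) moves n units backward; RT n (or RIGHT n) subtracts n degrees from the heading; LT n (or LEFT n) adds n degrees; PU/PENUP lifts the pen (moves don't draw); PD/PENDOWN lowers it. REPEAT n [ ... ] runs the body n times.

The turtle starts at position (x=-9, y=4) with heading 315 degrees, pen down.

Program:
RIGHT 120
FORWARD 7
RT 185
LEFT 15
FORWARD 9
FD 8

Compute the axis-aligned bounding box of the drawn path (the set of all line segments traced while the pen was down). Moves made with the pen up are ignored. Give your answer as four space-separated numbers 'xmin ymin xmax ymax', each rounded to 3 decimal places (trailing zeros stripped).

Answer: -15.761 2.188 -0.354 9.373

Derivation:
Executing turtle program step by step:
Start: pos=(-9,4), heading=315, pen down
RT 120: heading 315 -> 195
FD 7: (-9,4) -> (-15.761,2.188) [heading=195, draw]
RT 185: heading 195 -> 10
LT 15: heading 10 -> 25
FD 9: (-15.761,2.188) -> (-7.605,5.992) [heading=25, draw]
FD 8: (-7.605,5.992) -> (-0.354,9.373) [heading=25, draw]
Final: pos=(-0.354,9.373), heading=25, 3 segment(s) drawn

Segment endpoints: x in {-15.761, -9, -7.605, -0.354}, y in {2.188, 4, 5.992, 9.373}
xmin=-15.761, ymin=2.188, xmax=-0.354, ymax=9.373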